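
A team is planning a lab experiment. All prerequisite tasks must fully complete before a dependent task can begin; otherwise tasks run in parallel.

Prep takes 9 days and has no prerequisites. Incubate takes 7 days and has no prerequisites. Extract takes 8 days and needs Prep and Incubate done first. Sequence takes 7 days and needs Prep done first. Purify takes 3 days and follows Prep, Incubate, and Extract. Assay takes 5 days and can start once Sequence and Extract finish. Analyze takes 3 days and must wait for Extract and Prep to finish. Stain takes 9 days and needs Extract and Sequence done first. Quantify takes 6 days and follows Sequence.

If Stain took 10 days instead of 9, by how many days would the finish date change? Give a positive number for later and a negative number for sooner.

1

Critical path before the change: Prep→Extract→Stain = 9+8+9 = 26 giving 26 days.
Since Stain is critical, the +1 change carries straight to that chain (now 27 days).
That remains the longest chain; total 27 days.
Change in finish: 27 − 26 = +1 days.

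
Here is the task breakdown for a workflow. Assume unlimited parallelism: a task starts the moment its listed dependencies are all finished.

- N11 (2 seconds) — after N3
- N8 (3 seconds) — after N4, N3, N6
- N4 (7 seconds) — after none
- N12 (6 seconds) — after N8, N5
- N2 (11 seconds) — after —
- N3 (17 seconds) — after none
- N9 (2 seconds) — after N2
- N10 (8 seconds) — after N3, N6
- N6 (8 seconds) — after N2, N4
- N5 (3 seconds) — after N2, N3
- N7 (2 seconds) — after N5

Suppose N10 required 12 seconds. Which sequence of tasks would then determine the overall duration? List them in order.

Actual critical path: N2→N6→N8→N12 = 11+8+3+6 = 28 ⇒ 28 seconds.
The longest path through N10 is only 27 seconds, so N10 has float 1.
The binding chain switches to N2→N6→N10 = 11+8+12 = 31; finish 31 seconds.

N2, N6, N10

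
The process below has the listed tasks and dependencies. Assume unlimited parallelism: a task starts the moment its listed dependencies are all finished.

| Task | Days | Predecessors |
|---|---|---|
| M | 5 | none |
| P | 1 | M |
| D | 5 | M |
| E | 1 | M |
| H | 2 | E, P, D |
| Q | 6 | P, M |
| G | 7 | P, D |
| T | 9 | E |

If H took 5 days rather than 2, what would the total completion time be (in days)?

17

Baseline: M→D→G = 5+5+7 = 17 → 17 days.
H is off the critical path — its longest chain is 12 days, giving 5 of slack.
That remains the longest chain; total 17 days.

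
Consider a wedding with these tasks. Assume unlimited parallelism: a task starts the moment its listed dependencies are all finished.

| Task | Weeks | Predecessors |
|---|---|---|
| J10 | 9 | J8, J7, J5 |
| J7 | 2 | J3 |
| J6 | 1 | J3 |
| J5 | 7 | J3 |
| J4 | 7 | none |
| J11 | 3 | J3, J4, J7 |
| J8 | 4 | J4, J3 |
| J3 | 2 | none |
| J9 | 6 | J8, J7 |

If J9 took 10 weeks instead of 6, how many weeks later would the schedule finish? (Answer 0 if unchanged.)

As given, the longest chain is J4→J8→J10 = 7+4+9 = 20, so the finish is 20 weeks.
J9 has 3 weeks of float (longest path through it is 17).
Now J4→J8→J9 = 7+4+10 = 21 is longest, so the finish becomes 21 weeks.
Change in finish: 21 − 20 = +1 weeks.

1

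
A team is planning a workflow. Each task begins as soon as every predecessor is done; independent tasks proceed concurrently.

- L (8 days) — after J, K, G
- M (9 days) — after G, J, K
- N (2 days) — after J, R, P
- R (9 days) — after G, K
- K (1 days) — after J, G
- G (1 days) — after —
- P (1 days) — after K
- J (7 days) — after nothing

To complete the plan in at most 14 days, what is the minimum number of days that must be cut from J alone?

Current finish: 19 days; target: 14.
J is on every critical path, so each day cut from J cuts the finish by one (this holds down to a finish of 13).
Need 19 − 14 = 5 days off J → J becomes 2 days, finish becomes 14.

5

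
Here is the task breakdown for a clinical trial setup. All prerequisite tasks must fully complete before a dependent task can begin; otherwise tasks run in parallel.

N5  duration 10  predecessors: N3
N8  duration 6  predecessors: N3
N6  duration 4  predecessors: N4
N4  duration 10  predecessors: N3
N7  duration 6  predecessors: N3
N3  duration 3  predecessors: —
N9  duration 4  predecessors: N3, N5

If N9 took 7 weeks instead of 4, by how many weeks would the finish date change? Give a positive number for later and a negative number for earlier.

Baseline: N3→N5→N9 = 3+10+4 = 17 → 17 weeks.
N9 lies on that path, so at 7 weeks the path becomes 20 weeks.
That remains the longest chain; total 20 weeks.
Change in finish: 20 − 17 = +3 weeks.

3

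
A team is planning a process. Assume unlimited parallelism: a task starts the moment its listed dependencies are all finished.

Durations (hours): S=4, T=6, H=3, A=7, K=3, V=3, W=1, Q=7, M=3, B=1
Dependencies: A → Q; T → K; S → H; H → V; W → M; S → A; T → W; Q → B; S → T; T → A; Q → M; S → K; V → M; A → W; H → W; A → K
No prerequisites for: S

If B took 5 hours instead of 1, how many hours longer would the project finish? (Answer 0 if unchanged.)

2

As given, the longest chain is S→T→A→Q→M = 4+6+7+7+3 = 27, so the finish is 27 hours.
B is off the critical path — its longest chain is 25 hours, giving 2 of slack.
The binding chain switches to S→T→A→Q→B = 4+6+7+7+5 = 29; finish 29 hours.
Change in finish: 29 − 27 = +2 hours.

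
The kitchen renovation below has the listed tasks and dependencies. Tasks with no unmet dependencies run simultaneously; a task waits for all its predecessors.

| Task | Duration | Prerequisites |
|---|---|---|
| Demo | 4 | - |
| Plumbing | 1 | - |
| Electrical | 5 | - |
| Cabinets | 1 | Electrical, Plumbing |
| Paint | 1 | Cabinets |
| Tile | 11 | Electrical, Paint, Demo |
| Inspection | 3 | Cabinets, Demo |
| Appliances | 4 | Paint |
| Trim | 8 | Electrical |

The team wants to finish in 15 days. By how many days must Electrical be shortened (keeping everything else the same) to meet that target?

Current finish: 18 days; target: 15.
Electrical is on every critical path, so each day cut from Electrical cuts the finish by one (this holds down to a finish of 15).
Need 18 − 15 = 3 days off Electrical → Electrical becomes 2 days, finish becomes 15.

3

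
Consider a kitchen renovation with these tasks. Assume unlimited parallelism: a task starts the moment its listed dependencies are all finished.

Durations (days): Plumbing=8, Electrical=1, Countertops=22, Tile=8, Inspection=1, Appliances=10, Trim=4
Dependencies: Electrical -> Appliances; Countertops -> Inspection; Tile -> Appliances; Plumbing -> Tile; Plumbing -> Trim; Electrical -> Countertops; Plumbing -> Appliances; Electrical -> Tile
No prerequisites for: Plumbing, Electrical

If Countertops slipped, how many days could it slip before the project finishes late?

2

Plumbing→Tile→Appliances = 8+8+10 = 26 sets the makespan at 26 days.
The longest chain containing Countertops totals 24 days.
Float = 26 − 24 = 2.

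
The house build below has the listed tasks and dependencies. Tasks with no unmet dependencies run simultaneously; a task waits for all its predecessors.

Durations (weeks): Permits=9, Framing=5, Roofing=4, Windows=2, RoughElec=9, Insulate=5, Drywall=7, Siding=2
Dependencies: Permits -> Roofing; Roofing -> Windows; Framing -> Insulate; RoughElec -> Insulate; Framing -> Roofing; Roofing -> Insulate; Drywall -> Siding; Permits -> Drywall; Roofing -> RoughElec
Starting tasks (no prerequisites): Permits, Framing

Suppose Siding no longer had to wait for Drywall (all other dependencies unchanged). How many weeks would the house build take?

27

With the dependency in place, Permits→Roofing→RoughElec→Insulate = 9+4+9+5 = 27 sets the finish at 27 weeks.
Without Drywall→Siding, Siding's earliest start moves from 16 to 0.
After: Permits→Roofing→RoughElec→Insulate = 9+4+9+5 = 27 → 27 weeks.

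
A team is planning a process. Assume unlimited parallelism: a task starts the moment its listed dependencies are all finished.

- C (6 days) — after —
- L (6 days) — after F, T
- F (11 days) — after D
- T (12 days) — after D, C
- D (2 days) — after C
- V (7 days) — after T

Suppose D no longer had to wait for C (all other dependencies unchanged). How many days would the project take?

25

Before: longest chain C→D→T→V = 6+2+12+7 = 27, finish 27.
Without C→D, D's earliest start moves from 6 to 0.
After: C→T→V = 6+12+7 = 25 → 25 days.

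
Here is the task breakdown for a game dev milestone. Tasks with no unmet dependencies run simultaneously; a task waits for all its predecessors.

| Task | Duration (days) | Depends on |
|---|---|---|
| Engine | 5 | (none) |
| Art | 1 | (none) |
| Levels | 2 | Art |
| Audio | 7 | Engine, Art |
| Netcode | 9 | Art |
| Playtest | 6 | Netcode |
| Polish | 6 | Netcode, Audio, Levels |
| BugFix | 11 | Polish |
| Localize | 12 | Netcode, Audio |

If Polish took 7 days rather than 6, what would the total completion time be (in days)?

The binding path is Engine→Audio→Polish→BugFix = 5+7+6+11 = 29; finish at 29 days.
Polish is on the critical path; changing it to 7 makes that path 30 days.
The critical path is still Engine→Audio→Polish→BugFix; finish is now 30 days.

30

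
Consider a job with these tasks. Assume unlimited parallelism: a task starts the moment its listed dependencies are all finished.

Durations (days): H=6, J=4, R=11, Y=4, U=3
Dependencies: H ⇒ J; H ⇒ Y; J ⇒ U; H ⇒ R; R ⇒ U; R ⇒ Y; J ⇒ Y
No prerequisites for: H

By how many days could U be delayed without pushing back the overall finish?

H→R→Y = 6+11+4 = 21 sets the makespan at 21 days.
Longest path through U: 20 days (earliest finish 20, latest finish 21).
Slack of U = 18 − 17 = 1 day.

1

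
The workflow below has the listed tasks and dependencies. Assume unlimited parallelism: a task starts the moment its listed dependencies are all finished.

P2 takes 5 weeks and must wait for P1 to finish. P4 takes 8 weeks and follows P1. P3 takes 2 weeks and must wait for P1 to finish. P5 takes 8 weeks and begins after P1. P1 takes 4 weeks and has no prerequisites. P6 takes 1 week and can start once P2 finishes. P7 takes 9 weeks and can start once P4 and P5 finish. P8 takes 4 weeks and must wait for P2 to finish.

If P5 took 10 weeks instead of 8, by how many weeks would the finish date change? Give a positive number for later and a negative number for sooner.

The binding path is P1→P5→P7 = 4+8+9 = 21; finish at 21 weeks.
P5 lies on that path, so at 10 weeks the path becomes 23 weeks.
The critical path is still P1→P5→P7; finish is now 23 weeks.
Change in finish: 23 − 21 = +2 weeks.

2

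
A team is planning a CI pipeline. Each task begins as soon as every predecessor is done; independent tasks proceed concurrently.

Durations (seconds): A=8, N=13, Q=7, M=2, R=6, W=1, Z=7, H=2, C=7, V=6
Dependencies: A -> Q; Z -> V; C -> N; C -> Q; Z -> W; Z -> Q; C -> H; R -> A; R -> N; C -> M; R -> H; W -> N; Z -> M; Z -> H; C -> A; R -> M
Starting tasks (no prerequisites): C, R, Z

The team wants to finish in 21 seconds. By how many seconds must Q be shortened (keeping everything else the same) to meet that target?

Current finish: 22 seconds; target: 21.
Q is on every critical path, so each second cut from Q cuts the finish by one (this holds down to a finish of 21).
Need 22 − 21 = 1 second off Q → Q becomes 6 seconds, finish becomes 21.

1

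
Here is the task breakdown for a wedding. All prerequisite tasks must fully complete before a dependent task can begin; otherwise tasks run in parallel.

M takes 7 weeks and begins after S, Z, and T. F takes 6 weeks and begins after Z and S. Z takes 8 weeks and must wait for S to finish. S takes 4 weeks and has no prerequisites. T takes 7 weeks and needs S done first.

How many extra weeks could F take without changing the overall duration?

1

The longest chain is S→Z→M = 4+8+7 = 19; overall finish 19 weeks.
Longest path through F: 18 weeks (earliest finish 18, latest finish 19).
Slack of F = 13 − 12 = 1 week.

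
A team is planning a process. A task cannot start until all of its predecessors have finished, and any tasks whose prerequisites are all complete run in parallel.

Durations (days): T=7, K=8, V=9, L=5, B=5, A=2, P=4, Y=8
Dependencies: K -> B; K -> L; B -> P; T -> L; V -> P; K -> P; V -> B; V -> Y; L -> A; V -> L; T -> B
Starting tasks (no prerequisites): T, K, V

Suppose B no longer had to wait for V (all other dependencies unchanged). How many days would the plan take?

Original critical path: V→B→P = 9+5+4 = 18 ⇒ 18 days.
Without V→B, B's earliest start moves from 9 to 8.
The longest chain is now K→B→P = 8+5+4 = 17, so the plan takes 17 days.

17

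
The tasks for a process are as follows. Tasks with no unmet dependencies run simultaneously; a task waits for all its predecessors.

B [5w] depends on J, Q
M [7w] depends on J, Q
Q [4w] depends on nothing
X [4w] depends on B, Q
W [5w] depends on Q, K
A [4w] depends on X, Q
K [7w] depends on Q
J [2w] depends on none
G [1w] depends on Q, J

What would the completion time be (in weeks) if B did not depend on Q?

16

Before: longest chain Q→B→X→A = 4+5+4+4 = 17, finish 17.
Without Q→B, B's earliest start moves from 4 to 2.
After: Q→K→W = 4+7+5 = 16 → 16 weeks.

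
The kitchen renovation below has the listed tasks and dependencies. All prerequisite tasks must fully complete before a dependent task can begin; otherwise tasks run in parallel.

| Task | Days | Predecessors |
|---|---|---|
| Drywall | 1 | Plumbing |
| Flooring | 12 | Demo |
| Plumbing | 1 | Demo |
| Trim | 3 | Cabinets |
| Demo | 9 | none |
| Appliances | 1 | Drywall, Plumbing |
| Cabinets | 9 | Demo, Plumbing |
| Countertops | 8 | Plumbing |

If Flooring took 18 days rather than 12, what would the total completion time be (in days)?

27

The binding path is Demo→Plumbing→Cabinets→Trim = 9+1+9+3 = 22; finish at 22 days.
Flooring has 1 day of float (longest path through it is 21).
The binding chain switches to Demo→Flooring = 9+18 = 27; finish 27 days.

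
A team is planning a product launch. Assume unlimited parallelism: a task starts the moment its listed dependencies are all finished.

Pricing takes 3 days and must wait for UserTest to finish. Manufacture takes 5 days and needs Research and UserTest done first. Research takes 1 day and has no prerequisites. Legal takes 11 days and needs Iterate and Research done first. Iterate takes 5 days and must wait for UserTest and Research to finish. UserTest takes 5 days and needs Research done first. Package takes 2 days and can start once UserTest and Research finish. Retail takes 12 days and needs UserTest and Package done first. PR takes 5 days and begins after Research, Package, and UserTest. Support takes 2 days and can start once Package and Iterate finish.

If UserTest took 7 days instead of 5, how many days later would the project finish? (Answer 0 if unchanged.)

The binding path is Research→UserTest→Iterate→Legal = 1+5+5+11 = 22; finish at 22 days.
UserTest is on the critical path; changing it to 7 makes that path 24 days.
The critical path is still Research→UserTest→Iterate→Legal; finish is now 24 days.
Change in finish: 24 − 22 = +2 days.

2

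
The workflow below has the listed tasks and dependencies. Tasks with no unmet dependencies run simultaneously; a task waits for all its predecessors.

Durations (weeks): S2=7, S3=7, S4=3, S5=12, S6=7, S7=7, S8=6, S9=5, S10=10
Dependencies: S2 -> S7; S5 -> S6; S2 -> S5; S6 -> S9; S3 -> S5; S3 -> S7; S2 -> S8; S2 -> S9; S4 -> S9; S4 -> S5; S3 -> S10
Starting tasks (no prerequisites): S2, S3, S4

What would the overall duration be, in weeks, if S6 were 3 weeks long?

27

As given, the longest chain is S2→S5→S6→S9 = 7+12+7+5 = 31, so the finish is 31 weeks.
S6 lies on that path, so at 3 weeks the path becomes 27 weeks.
No other chain overtakes it, so the finish is 27 weeks.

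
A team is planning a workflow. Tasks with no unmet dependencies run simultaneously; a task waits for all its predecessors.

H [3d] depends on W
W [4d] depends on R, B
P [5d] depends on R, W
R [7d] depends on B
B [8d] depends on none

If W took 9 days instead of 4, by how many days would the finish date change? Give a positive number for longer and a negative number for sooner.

5

Critical path before the change: B→R→W→P = 8+7+4+5 = 24 giving 24 days.
Since W is critical, the +5 change carries straight to that chain (now 29 days).
The critical path is still B→R→W→P; finish is now 29 days.
Change in finish: 29 − 24 = +5 days.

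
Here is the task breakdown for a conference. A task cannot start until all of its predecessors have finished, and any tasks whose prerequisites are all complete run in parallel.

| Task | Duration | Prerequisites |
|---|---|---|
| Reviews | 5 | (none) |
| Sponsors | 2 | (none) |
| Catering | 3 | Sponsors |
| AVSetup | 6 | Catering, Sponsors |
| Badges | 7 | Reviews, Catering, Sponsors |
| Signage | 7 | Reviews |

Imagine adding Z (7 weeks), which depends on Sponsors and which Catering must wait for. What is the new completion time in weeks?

Originally the plan takes 12 weeks.
With Z inserted, Catering now waits for max(Sponsors, Z).
New critical path: Sponsors→Z→Catering→Badges = 2+7+3+7 = 19 ⇒ 19 weeks.

19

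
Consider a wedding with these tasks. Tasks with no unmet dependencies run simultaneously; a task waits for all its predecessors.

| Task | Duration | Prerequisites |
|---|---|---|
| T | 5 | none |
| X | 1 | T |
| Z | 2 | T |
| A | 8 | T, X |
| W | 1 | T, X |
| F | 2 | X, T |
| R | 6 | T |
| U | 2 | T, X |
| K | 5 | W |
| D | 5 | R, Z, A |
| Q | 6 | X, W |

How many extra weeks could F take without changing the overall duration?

The longest chain is T→X→A→D = 5+1+8+5 = 19; overall finish 19 weeks.
Longest path through F: 8 weeks (earliest finish 8, latest finish 19).
Float = 19 − 8 = 11.

11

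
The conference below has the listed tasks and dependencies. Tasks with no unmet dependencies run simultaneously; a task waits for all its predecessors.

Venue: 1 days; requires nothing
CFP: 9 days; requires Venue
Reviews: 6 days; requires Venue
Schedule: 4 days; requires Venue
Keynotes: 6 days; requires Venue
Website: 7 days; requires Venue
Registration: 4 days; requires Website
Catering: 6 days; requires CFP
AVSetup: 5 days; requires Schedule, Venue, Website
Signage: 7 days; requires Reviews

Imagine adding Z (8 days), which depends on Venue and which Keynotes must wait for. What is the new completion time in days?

Originally the job takes 16 days.
With Z inserted, Keynotes now waits for max(Venue, Z).
New critical path: Venue→CFP→Catering = 1+9+6 = 16 ⇒ 16 days.

16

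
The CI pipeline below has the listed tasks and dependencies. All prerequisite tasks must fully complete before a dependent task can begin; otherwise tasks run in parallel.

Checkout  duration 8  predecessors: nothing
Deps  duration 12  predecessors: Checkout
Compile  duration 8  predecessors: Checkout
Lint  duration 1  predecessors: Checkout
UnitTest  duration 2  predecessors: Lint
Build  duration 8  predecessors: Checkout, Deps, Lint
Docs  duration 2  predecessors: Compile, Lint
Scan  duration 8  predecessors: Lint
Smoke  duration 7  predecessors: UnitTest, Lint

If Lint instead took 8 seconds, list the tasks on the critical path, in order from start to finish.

Checkout, Deps, Build

Critical path before the change: Checkout→Deps→Build = 8+12+8 = 28 giving 28 seconds.
The longest path through Lint is only 18 seconds, so Lint has float 10.
The critical path is still Checkout→Deps→Build; finish is now 28 seconds.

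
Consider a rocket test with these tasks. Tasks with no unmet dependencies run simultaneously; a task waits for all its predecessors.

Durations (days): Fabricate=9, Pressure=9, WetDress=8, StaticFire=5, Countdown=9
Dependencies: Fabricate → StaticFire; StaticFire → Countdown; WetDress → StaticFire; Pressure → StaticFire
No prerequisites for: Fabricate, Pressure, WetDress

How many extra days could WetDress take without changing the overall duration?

The longest chain is Fabricate→StaticFire→Countdown = 9+5+9 = 23; overall finish 23 days.
WetDress finishes as early as 8 and must finish by 9.
So WetDress can slip 9 − 8 = 1 day.

1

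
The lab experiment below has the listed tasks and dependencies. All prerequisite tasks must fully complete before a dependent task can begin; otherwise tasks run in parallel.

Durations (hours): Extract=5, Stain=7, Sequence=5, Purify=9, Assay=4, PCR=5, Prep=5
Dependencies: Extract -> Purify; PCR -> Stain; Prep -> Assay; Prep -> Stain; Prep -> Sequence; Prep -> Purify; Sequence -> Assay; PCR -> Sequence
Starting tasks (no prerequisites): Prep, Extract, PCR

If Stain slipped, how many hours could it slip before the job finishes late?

The longest chain is Prep→Sequence→Assay = 5+5+4 = 14; overall finish 14 hours.
Longest path through Stain: 12 hours (earliest finish 12, latest finish 14).
So Stain can slip 14 − 12 = 2 hours.

2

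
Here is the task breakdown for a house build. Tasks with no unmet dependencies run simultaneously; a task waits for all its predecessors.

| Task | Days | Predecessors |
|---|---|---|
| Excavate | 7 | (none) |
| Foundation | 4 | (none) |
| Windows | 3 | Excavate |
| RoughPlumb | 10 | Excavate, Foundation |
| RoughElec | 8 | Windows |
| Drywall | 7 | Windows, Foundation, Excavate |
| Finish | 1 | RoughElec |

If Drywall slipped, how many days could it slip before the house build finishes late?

Excavate→Windows→RoughElec→Finish = 7+3+8+1 = 19 sets the makespan at 19 days.
Drywall finishes as early as 17 and must finish by 19.
Float = 19 − 17 = 2.

2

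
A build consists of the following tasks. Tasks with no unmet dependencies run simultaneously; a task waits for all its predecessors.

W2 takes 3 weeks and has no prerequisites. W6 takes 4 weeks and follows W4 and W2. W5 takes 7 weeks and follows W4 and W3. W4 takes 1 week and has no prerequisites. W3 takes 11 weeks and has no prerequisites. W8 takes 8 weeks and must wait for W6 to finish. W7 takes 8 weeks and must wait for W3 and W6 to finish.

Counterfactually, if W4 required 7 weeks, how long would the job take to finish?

As given, the longest chain is W3→W7 = 11+8 = 19, so the finish is 19 weeks.
The longest path through W4 is only 13 weeks, so W4 has float 6.
That remains the longest chain; total 19 weeks.

19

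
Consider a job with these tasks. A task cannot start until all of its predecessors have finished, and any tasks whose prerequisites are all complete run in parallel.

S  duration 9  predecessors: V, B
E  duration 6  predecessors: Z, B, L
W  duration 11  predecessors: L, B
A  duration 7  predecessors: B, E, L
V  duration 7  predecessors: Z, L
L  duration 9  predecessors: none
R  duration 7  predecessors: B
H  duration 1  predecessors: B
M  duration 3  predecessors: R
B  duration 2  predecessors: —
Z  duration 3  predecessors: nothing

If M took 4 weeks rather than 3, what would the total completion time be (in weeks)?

25

As given, the longest chain is L→V→S = 9+7+9 = 25, so the finish is 25 weeks.
M has 13 weeks of float (longest path through it is 12).
The critical path is still L→V→S; finish is now 25 weeks.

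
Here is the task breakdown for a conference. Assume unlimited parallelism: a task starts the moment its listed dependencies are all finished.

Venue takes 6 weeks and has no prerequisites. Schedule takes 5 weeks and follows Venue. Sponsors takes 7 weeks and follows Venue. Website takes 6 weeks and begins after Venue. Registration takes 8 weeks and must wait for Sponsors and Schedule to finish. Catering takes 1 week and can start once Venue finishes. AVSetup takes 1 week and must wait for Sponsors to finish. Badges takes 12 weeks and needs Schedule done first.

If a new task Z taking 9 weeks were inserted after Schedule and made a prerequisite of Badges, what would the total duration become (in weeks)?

Originally the plan takes 23 weeks.
With Z inserted, Badges now waits for max(Schedule, Z).
New critical path: Venue→Schedule→Z→Badges = 6+5+9+12 = 32 ⇒ 32 weeks.

32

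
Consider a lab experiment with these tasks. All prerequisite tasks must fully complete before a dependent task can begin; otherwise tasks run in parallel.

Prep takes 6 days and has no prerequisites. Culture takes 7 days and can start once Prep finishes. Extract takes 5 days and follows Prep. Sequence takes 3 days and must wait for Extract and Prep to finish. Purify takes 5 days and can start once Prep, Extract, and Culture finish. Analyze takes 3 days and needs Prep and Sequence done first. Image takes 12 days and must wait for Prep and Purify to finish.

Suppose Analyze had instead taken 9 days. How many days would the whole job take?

30

Baseline: Prep→Culture→Purify→Image = 6+7+5+12 = 30 → 30 days.
Analyze is off the critical path — its longest chain is 17 days, giving 13 of slack.
That remains the longest chain; total 30 days.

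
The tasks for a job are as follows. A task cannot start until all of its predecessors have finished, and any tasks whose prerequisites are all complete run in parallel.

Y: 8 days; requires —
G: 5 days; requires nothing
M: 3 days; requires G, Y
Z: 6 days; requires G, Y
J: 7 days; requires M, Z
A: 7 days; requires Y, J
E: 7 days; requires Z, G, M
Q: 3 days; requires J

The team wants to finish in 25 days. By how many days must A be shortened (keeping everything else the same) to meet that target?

Current finish: 28 days; target: 25.
A is on every critical path, so each day cut from A cuts the finish by one (this holds down to a finish of 24).
Need 28 − 25 = 3 days off A → A becomes 4 days, finish becomes 25.

3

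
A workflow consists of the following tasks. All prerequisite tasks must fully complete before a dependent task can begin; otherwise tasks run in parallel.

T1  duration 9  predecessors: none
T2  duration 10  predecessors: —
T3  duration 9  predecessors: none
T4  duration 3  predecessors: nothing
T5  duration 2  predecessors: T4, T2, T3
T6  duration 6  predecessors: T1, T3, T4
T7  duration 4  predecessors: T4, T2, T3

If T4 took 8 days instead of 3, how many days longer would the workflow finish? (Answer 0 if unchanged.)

As given, the longest chain is T1→T6 = 9+6 = 15, so the finish is 15 days.
T4 is off the critical path — its longest chain is 9 days, giving 6 of slack.
No other chain overtakes it, so the finish is 15 days.
Change in finish: 15 − 15 = +0 days.

0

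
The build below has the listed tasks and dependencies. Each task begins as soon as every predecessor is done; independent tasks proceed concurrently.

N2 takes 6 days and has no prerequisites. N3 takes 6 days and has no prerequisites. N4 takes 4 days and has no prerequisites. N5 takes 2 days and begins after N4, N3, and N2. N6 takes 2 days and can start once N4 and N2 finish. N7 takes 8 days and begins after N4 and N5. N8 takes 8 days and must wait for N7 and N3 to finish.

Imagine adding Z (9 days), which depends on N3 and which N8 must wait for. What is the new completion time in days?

Originally the schedule takes 24 days.
With Z inserted, N8 now waits for max(N7, N3, Z).
New critical path: N2→N5→N7→N8 = 6+2+8+8 = 24 ⇒ 24 days.

24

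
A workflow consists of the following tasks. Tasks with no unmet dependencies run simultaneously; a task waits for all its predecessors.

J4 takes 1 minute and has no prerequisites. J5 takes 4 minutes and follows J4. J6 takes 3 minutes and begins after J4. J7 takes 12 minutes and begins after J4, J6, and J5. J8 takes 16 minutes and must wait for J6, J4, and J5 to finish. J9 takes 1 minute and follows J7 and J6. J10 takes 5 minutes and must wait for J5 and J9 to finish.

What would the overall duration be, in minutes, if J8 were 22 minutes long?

As given, the longest chain is J4→J5→J7→J9→J10 = 1+4+12+1+5 = 23, so the finish is 23 minutes.
J8 has 2 minutes of float (longest path through it is 21).
Now J4→J5→J8 = 1+4+22 = 27 is longest, so the finish becomes 27 minutes.

27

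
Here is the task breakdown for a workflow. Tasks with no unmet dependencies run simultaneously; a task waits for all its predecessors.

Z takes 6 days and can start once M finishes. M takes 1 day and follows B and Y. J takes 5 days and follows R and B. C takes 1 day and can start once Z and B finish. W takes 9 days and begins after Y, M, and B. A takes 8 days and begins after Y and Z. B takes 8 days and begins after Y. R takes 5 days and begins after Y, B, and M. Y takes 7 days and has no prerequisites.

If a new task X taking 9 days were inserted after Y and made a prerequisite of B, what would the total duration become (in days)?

Originally the plan takes 30 days.
With X inserted, B now waits for max(Y, X).
New critical path: Y→X→B→M→Z→A = 7+9+8+1+6+8 = 39 ⇒ 39 days.

39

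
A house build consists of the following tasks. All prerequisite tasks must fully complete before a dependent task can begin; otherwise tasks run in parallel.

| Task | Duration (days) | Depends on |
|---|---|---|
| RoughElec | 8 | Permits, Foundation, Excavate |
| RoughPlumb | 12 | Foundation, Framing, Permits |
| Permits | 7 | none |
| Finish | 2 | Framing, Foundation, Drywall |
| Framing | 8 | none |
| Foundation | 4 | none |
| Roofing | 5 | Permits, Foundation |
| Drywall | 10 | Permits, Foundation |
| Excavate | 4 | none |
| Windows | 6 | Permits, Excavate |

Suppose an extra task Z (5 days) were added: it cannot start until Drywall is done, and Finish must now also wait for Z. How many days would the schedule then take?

Originally the schedule takes 20 days.
With Z inserted, Finish now waits for max(Framing, Foundation, Drywall, Z).
New critical path: Permits→Drywall→Z→Finish = 7+10+5+2 = 24 ⇒ 24 days.

24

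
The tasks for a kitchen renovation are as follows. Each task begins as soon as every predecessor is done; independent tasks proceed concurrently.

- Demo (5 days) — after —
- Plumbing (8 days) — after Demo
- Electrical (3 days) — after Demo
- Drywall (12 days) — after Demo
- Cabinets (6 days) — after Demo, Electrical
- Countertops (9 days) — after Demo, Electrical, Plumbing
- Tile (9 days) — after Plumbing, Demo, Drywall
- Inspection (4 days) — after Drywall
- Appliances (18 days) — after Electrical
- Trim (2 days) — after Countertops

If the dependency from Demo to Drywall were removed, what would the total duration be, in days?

With the dependency in place, Demo→Electrical→Appliances = 5+3+18 = 26 sets the finish at 26 days.
Without Demo→Drywall, Drywall's earliest start moves from 5 to 0.
After: Demo→Electrical→Appliances = 5+3+18 = 26 → 26 days.

26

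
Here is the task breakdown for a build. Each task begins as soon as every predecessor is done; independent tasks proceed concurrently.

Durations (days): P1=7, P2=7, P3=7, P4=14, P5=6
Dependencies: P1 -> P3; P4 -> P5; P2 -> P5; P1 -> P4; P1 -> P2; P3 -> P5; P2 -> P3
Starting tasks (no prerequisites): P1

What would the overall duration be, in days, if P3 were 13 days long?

33

The binding path is P1→P2→P3→P5 = 7+7+7+6 = 27; finish at 27 days.
Since P3 is critical, the +6 change carries straight to that chain (now 33 days).
No other chain overtakes it, so the finish is 33 days.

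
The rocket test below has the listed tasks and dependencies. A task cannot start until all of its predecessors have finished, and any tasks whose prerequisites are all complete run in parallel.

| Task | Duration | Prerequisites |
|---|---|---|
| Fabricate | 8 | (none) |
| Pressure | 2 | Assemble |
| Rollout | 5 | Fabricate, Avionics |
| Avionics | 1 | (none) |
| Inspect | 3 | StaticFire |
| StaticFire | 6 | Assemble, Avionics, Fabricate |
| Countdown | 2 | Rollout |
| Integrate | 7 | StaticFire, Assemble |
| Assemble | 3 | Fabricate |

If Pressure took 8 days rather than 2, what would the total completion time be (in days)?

24

Actual critical path: Fabricate→Assemble→StaticFire→Integrate = 8+3+6+7 = 24 ⇒ 24 days.
Pressure is off the critical path — its longest chain is 13 days, giving 11 of slack.
That remains the longest chain; total 24 days.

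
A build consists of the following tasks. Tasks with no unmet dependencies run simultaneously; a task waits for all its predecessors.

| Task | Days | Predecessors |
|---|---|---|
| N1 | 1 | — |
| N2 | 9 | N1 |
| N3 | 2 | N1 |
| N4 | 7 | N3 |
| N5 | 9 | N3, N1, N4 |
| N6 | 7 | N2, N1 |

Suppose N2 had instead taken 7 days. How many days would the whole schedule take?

Actual critical path: N1→N3→N4→N5 = 1+2+7+9 = 19 ⇒ 19 days.
N2 is off the critical path — its longest chain is 17 days, giving 2 of slack.
That remains the longest chain; total 19 days.

19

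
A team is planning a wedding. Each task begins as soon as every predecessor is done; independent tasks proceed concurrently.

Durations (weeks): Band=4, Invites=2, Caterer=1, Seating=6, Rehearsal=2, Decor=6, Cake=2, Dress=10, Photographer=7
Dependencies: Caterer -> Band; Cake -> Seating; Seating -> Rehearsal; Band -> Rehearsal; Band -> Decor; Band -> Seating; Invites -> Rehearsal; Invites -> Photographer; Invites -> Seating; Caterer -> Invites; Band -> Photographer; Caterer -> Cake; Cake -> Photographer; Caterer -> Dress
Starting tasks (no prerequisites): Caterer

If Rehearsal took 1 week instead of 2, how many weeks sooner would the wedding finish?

Baseline: Caterer→Band→Seating→Rehearsal = 1+4+6+2 = 13 → 13 weeks.
Rehearsal is on the critical path; changing it to 1 makes that path 12 weeks.
The critical path is still Caterer→Band→Seating→Rehearsal; finish is now 12 weeks.
Change in finish: 12 − 13 = -1 weeks.

1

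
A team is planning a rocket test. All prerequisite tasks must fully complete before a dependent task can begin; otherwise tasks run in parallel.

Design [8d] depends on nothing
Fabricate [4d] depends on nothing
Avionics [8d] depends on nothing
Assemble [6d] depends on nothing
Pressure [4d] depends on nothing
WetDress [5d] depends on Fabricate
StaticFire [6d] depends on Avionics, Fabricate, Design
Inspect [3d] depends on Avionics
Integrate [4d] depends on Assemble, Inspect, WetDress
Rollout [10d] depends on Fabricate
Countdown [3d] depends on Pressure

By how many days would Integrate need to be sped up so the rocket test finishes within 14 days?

1

Current finish: 15 days; target: 14.
Integrate is on every critical path, so each day cut from Integrate cuts the finish by one (this holds down to a finish of 14).
Need 15 − 14 = 1 day off Integrate → Integrate becomes 3 days, finish becomes 14.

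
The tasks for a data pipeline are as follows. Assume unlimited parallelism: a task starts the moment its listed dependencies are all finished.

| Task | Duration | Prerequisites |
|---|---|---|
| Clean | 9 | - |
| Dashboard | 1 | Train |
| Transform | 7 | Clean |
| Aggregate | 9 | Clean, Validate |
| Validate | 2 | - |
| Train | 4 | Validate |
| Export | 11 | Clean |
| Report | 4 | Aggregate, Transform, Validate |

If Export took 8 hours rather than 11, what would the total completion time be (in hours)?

22

Baseline: Clean→Aggregate→Report = 9+9+4 = 22 → 22 hours.
Export is off the critical path — its longest chain is 20 hours, giving 2 of slack.
That remains the longest chain; total 22 hours.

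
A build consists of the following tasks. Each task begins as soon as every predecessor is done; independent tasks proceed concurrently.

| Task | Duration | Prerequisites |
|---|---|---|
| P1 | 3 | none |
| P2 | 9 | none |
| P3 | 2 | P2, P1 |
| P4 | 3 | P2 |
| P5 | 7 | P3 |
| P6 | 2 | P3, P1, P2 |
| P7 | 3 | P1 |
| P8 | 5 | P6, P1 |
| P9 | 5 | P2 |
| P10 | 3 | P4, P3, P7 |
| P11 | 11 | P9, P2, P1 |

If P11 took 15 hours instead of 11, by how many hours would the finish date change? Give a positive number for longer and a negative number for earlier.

4

Actual critical path: P2→P9→P11 = 9+5+11 = 25 ⇒ 25 hours.
Since P11 is critical, the +4 change carries straight to that chain (now 29 hours).
The critical path is still P2→P9→P11; finish is now 29 hours.
Change in finish: 29 − 25 = +4 hours.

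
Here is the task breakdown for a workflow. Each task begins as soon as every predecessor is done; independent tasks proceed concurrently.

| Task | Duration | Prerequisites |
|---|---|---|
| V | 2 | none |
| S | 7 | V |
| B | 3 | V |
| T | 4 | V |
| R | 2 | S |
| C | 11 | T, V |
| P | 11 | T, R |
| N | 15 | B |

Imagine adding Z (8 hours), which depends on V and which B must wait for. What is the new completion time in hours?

Originally the job takes 22 hours.
With Z inserted, B now waits for max(V, Z).
New critical path: V→Z→B→N = 2+8+3+15 = 28 ⇒ 28 hours.

28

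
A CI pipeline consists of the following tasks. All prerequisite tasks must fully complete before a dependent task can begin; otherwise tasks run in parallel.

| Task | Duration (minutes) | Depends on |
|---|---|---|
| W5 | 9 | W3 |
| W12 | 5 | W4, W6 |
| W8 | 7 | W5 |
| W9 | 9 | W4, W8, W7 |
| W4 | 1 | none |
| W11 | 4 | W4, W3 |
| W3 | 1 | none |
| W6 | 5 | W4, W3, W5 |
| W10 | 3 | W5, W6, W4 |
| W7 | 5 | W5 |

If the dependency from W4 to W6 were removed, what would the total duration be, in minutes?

Before: longest chain W3→W5→W8→W9 = 1+9+7+9 = 26, finish 26.
Dropping W4→W6 doesn't change W6's earliest start (10); another predecessor still binds.
New critical path: W3→W5→W8→W9 = 1+9+7+9 = 26 ⇒ 26 minutes.

26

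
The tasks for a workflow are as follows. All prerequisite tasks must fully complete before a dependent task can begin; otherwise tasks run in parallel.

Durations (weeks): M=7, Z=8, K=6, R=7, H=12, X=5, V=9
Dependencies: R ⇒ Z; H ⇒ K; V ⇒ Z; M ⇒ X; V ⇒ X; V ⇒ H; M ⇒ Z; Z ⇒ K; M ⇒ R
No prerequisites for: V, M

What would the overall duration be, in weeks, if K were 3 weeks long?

Actual critical path: M→R→Z→K = 7+7+8+6 = 28 ⇒ 28 weeks.
K is on the critical path; changing it to 3 makes that path 25 weeks.
That remains the longest chain; total 25 weeks.

25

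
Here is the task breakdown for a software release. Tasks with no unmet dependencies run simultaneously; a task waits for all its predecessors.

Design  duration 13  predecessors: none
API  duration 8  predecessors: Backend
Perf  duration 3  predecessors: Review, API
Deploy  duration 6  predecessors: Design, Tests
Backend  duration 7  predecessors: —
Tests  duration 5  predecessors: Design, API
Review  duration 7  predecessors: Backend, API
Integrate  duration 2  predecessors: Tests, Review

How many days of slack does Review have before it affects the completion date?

Critical path: Backend→API→Tests→Deploy = 7+8+5+6 = 26, so the finish is 26 days.
Longest path through Review: 25 days (earliest finish 22, latest finish 23).
Slack of Review = 16 − 15 = 1 day.

1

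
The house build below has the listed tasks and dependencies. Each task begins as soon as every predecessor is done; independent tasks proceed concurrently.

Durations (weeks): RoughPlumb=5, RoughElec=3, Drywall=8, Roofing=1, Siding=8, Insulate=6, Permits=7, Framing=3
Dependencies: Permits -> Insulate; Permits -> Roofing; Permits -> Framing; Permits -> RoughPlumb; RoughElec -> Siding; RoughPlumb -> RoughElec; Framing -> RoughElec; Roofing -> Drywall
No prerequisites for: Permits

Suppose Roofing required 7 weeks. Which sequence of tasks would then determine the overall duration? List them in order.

Permits, RoughPlumb, RoughElec, Siding

As given, the longest chain is Permits→RoughPlumb→RoughElec→Siding = 7+5+3+8 = 23, so the finish is 23 weeks.
Roofing is off the critical path — its longest chain is 16 weeks, giving 7 of slack.
No other chain overtakes it, so the finish is 23 weeks.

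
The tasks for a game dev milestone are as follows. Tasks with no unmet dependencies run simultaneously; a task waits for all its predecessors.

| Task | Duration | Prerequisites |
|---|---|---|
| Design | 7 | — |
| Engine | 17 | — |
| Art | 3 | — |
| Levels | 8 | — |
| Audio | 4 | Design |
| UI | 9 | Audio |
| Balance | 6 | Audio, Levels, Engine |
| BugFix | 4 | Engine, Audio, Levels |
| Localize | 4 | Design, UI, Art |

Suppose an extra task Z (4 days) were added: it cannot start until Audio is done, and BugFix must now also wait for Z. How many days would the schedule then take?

Originally the schedule takes 24 days.
With Z inserted, BugFix now waits for max(Engine, Audio, Levels, Z).
New critical path: Design→Audio→UI→Localize = 7+4+9+4 = 24 ⇒ 24 days.

24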